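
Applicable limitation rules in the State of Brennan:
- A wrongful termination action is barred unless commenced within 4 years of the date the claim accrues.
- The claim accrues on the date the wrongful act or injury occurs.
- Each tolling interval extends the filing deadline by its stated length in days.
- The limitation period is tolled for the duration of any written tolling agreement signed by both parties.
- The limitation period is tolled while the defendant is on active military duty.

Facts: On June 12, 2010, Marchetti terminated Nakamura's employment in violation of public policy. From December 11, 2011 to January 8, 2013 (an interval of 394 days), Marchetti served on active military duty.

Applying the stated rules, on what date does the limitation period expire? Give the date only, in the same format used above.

The claim accrued on June 12, 2010, when the wrongful act occurred.
The untolled deadline — 4 years after June 12, 2010 — is June 12, 2014.
The defendant's active military service from December 11, 2011 to January 8, 2013 tolled the period for 394 days, extending the deadline to July 11, 2015.

July 11, 2015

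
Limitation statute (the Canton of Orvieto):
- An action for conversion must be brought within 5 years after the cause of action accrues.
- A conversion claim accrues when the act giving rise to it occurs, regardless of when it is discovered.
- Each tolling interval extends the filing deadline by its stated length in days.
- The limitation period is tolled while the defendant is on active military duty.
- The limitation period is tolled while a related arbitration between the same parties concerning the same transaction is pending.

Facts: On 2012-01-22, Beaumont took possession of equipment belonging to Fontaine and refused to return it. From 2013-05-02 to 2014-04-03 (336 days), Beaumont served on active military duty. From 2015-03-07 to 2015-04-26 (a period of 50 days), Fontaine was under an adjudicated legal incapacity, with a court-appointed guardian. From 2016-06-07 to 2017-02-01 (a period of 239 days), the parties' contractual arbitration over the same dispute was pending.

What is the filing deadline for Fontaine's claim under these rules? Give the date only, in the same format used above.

2018-08-20

The cause of action accrued on 2012-01-22, the date of the act.
Adding the 5 years base period to 2012-01-22 gives a deadline of 2017-01-22, before any tolling.
The defendant's active military service from 2013-05-02 to 2014-04-03 tolled the period for 336 days, extending the deadline to 2017-12-24.
The period was tolled for 239 days by the pending related arbitration (2016-06-07 to 2017-02-01), pushing the deadline to 2018-08-20.
Although the plaintiff's incapacity ran from 2015-03-07 to 2015-04-26, the stated rules do not make that a tolling event, so it is disregarded.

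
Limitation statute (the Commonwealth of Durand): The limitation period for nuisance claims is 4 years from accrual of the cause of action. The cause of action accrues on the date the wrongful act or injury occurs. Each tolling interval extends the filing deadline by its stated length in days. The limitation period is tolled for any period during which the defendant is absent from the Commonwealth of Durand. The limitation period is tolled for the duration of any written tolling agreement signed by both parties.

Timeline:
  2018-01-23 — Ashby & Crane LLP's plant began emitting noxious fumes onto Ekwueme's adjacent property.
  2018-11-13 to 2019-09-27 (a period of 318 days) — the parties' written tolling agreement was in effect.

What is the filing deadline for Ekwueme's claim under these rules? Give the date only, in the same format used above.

2022-12-07

The limitation period began to run on 2018-01-23.
The untolled deadline — 4 years after 2018-01-23 — is 2022-01-23.
Because the written tolling agreement ran from 2018-11-13 to 2019-09-27, the deadline is extended by 318 days to 2022-12-07.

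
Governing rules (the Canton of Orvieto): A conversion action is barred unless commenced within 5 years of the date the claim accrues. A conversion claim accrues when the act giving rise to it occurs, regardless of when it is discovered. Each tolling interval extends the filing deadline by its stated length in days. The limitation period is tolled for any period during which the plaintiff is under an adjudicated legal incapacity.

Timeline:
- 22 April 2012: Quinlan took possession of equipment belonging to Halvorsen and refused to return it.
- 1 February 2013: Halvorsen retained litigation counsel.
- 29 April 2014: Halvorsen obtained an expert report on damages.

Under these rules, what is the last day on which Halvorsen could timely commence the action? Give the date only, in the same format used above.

22 April 2017

The claim accrued on 22 April 2012, the date of the act.
The untolled deadline — 5 years after 22 April 2012 — is 22 April 2017.
The other events in the timeline have no effect on the limitation period under the stated rules.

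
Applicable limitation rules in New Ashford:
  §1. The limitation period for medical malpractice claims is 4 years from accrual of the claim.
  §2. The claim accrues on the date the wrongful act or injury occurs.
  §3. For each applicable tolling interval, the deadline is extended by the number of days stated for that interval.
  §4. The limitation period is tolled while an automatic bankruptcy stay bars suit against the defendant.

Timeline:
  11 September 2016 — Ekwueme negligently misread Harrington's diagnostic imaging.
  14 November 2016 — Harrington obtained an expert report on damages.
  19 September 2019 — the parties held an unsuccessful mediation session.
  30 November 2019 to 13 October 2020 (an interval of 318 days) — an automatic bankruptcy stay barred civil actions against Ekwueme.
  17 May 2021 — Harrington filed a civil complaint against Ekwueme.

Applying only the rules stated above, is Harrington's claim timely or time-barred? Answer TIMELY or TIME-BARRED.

TIMELY

The claim accrued on 11 September 2016, the date of the act.
The untolled deadline — 4 years after 11 September 2016 — is 11 September 2020.
The period was tolled for 318 days by the automatic bankruptcy stay (30 November 2019 to 13 October 2020), pushing the deadline to 26 July 2021.
Nothing else in the chronology tolls or restarts the period.
The 17 May 2021 filing precedes the 26 July 2021 deadline; the claim is timely.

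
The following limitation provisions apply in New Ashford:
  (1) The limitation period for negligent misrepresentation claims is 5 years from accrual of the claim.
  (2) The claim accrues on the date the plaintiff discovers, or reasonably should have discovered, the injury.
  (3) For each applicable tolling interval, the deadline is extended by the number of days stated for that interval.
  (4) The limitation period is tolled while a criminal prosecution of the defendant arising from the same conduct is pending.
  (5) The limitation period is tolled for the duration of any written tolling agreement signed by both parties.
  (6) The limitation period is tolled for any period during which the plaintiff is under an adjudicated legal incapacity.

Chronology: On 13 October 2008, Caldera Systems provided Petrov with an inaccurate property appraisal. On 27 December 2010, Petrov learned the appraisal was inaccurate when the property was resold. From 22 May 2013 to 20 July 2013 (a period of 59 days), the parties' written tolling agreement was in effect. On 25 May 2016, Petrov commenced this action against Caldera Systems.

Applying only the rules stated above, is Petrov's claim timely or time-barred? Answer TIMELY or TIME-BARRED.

TIME-BARRED

Under the discovery rule, the claim accrued on 27 December 2010, when Petrov discovered the injury — not on the 13 October 2008 date of the underlying act.
Adding the 5 years base period to 27 December 2010 gives a deadline of 27 December 2015, before any tolling.
The written tolling agreement from 22 May 2013 to 20 July 2013 tolled the period for 59 days, extending the deadline to 24 February 2016.
The 25 May 2016 filing falls after the 24 February 2016 deadline; the claim is time-barred.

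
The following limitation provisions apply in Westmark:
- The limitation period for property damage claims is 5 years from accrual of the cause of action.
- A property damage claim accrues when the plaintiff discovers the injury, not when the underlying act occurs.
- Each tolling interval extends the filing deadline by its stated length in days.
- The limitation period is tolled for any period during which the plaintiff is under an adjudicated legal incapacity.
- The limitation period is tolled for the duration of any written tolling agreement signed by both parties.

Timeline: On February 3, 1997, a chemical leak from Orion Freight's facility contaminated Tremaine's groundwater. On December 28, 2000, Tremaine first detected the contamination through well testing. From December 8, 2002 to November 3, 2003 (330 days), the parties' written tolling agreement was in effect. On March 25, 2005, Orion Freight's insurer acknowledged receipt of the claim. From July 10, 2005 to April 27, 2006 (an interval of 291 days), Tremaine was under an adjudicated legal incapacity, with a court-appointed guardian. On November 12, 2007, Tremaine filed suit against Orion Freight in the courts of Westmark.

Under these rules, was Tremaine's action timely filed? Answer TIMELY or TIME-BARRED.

The claim did not accrue until Tremaine discovered the injury on December 28, 2000; the February 3, 1997 act date does not start the clock under the stated rule.
5 years from December 28, 2000 is December 28, 2005.
The period was tolled for 330 days by the written tolling agreement (December 8, 2002 to November 3, 2003), pushing the deadline to November 23, 2006.
Because the plaintiff's legal incapacity ran from July 10, 2005 to April 27, 2006, the deadline is extended by 291 days to September 10, 2007.
None of the other events listed affects the running of the period under the stated rules.
Tremaine filed on November 12, 2007, after the September 10, 2007 deadline, so the action is time-barred.

TIME-BARRED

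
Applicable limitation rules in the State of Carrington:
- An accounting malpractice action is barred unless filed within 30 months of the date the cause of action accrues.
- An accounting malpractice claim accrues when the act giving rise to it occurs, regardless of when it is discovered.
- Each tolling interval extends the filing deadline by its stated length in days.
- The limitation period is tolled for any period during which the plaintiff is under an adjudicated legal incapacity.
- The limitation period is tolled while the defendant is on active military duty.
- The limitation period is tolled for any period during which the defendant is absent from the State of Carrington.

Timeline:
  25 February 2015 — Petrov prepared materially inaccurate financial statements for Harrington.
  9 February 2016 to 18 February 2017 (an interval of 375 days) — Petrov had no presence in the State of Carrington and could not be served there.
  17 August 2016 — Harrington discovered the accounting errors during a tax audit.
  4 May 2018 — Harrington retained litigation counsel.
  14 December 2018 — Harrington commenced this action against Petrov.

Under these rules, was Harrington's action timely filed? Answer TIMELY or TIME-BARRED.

TIME-BARRED

The claim accrued on 25 February 2015, when the wrongful act occurred; under the stated occurrence rule the 17 August 2016 discovery does not delay accrual.
30 months from 25 February 2015 is 25 August 2017.
The defendant's absence from the jurisdiction from 9 February 2016 to 18 February 2017 tolled the period for 375 days, extending the deadline to 4 September 2018.
Nothing else in the chronology tolls or restarts the period.
Harrington filed on 14 December 2018, after the 4 September 2018 deadline, so the action is time-barred.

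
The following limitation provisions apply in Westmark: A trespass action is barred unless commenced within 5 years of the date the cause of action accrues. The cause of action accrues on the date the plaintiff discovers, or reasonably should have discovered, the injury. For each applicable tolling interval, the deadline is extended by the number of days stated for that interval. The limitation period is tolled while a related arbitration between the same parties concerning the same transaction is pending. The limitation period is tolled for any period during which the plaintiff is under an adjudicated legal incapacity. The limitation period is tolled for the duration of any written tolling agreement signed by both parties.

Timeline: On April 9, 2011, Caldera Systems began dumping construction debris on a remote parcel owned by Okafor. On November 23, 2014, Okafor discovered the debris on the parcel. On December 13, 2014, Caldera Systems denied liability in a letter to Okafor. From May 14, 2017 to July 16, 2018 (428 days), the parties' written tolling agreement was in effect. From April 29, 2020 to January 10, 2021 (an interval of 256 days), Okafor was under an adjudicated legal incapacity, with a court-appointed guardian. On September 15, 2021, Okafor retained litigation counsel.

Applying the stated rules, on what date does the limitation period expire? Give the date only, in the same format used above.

The claim did not accrue until Okafor discovered the injury on November 23, 2014; the April 9, 2011 act date does not start the clock under the stated rule.
Adding the 5 years base period to November 23, 2014 gives a deadline of November 23, 2019, before any tolling.
Because the written tolling agreement ran from May 14, 2017 to July 16, 2018, the deadline is extended by 428 days to January 24, 2021.
Because the plaintiff's legal incapacity ran from April 29, 2020 to January 10, 2021, the deadline is extended by 256 days to October 7, 2021.
None of the other events listed affects the running of the period under the stated rules.

October 7, 2021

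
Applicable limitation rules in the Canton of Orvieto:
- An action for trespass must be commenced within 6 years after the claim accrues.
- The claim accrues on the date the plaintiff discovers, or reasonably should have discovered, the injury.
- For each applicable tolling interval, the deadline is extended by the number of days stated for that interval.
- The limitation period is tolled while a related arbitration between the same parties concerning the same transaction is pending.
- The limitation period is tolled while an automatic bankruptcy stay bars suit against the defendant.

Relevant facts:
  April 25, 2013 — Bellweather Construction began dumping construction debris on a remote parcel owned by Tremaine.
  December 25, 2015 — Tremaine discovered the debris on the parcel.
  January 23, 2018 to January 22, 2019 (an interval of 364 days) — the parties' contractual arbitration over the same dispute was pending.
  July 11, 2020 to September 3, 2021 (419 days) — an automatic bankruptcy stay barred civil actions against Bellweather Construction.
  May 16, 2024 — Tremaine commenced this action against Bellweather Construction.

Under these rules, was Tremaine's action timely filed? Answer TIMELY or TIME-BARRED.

TIME-BARRED

The claim did not accrue until Tremaine discovered the injury on December 25, 2015; the April 25, 2013 act date does not start the clock under the stated rule.
Adding the 6 years base period to December 25, 2015 gives a deadline of December 25, 2021, before any tolling.
The period was tolled for 364 days by the pending related arbitration (January 23, 2018 to January 22, 2019), pushing the deadline to December 24, 2022.
Because the automatic bankruptcy stay ran from July 11, 2020 to September 3, 2021, the deadline is extended by 419 days to February 16, 2024.
Tremaine filed on May 16, 2024, after the February 16, 2024 deadline, so the action is time-barred.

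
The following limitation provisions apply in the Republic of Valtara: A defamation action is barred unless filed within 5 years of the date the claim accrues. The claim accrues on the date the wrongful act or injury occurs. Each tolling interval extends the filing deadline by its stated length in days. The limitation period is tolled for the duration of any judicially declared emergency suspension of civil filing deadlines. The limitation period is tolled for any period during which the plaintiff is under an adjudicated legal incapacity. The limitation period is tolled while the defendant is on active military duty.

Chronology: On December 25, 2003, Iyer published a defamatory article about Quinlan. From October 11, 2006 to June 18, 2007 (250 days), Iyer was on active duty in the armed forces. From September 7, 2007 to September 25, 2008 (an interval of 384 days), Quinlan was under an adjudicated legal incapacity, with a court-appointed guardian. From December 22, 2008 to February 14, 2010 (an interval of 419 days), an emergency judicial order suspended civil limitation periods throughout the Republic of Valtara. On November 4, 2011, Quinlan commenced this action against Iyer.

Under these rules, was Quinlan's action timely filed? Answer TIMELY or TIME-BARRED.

TIMELY

The limitation period began to run on December 25, 2003.
Adding the 5 years base period to December 25, 2003 gives a deadline of December 25, 2008, before any tolling.
The defendant's active military service from October 11, 2006 to June 18, 2007 tolled the period for 250 days, extending the deadline to September 1, 2009.
The plaintiff's legal incapacity from September 7, 2007 to September 25, 2008 tolled the period for 384 days, extending the deadline to September 20, 2010.
The emergency suspension of filing deadlines from December 22, 2008 to February 14, 2010 tolled the period for 419 days, extending the deadline to November 13, 2011.
Filing on November 4, 2011 beat the November 13, 2011 deadline — the action is timely.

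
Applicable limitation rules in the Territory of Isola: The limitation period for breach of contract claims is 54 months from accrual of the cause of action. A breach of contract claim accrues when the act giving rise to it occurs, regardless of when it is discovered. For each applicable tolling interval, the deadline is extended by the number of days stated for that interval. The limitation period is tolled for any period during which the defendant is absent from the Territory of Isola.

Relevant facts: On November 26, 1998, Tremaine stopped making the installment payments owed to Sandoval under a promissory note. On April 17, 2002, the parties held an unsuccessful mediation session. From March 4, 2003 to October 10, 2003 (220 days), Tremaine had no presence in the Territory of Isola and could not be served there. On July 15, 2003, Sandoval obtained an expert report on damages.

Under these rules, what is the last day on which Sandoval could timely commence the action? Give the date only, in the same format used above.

January 1, 2004

The cause of action accrued on November 26, 1998, the date of the act.
54 months from November 26, 1998 is May 26, 2003.
The period was tolled for 220 days by the defendant's absence from the jurisdiction (March 4, 2003 to October 10, 2003), pushing the deadline to January 1, 2004.
The other events in the timeline have no effect on the limitation period under the stated rules.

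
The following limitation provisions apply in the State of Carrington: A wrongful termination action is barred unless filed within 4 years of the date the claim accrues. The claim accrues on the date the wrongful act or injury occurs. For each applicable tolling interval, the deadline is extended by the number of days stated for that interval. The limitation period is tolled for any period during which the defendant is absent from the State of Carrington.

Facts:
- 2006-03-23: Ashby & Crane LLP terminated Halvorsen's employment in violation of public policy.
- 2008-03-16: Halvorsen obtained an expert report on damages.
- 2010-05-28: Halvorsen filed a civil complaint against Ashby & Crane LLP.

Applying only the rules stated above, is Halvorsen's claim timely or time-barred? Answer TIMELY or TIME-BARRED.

TIME-BARRED

The claim accrued on 2006-03-23, the date of the act.
Adding the 4 years base period to 2006-03-23 gives a deadline of 2010-03-23, before any tolling.
None of the other events listed affects the running of the period under the stated rules.
Filing on 2010-05-28 missed the 2010-03-23 deadline — the action is time-barred.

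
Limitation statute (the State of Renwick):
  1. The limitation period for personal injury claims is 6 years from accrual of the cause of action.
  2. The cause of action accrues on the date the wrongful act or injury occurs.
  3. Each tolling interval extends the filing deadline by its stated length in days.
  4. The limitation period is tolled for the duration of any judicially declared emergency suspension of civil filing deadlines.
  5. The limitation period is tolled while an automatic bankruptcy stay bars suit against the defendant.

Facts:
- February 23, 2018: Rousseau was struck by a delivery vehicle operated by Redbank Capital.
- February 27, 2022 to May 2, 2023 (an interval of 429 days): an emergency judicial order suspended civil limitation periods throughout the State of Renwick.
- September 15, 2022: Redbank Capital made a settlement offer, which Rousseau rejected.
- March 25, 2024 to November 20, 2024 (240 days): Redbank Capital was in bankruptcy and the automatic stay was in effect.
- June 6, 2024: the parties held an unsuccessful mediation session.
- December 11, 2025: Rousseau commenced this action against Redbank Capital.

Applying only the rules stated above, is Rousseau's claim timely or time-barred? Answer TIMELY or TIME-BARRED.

The claim accrued on February 23, 2018, when the wrongful act occurred.
The untolled deadline — 6 years after February 23, 2018 — is February 23, 2024.
Because the emergency suspension of filing deadlines ran from February 27, 2022 to May 2, 2023, the deadline is extended by 429 days to April 27, 2025.
The automatic bankruptcy stay from March 25, 2024 to November 20, 2024 tolled the period for 240 days, extending the deadline to December 23, 2025.
The other events in the timeline have no effect on the limitation period under the stated rules.
The December 11, 2025 filing precedes the December 23, 2025 deadline; the claim is timely.

TIMELY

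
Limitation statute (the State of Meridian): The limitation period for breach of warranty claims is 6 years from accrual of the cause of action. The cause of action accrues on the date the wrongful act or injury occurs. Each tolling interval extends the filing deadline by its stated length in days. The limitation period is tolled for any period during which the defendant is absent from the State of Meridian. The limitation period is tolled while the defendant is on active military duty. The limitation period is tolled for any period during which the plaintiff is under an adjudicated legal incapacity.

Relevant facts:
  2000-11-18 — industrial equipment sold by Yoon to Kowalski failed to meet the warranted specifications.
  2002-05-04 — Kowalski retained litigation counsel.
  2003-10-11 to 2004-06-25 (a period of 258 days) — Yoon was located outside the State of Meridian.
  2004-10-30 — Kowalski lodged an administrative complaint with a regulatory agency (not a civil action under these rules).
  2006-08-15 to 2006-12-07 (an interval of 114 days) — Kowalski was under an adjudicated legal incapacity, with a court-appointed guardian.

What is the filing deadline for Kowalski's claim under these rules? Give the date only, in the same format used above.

The limitation period began to run on 2000-11-18.
The untolled deadline — 6 years after 2000-11-18 — is 2006-11-18.
The defendant's absence from the jurisdiction from 2003-10-11 to 2004-06-25 tolled the period for 258 days, extending the deadline to 2007-08-03.
The plaintiff's legal incapacity from 2006-08-15 to 2006-12-07 tolled the period for 114 days, extending the deadline to 2007-11-25.
The other events in the timeline have no effect on the limitation period under the stated rules.

2007-11-25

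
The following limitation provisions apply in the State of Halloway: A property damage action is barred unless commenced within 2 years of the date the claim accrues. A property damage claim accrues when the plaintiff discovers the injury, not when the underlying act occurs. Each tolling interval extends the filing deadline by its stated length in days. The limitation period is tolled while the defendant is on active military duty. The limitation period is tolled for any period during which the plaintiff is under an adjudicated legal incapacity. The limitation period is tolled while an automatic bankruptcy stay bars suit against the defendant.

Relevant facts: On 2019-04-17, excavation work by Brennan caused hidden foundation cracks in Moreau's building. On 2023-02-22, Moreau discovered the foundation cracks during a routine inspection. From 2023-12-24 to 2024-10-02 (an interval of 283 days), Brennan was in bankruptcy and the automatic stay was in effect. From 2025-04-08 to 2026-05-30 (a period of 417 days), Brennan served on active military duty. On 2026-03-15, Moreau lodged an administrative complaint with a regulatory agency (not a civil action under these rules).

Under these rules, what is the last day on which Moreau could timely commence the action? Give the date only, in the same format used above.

Accrual is tied to discovery, so the period began on 2023-02-22 rather than on 2019-04-17 when the act occurred.
2 years from 2023-02-22 is 2025-02-22.
Because the automatic bankruptcy stay ran from 2023-12-24 to 2024-10-02, the deadline is extended by 283 days to 2025-12-02.
The defendant's active military service from 2025-04-08 to 2026-05-30 tolled the period for 417 days, extending the deadline to 2027-01-23.
Nothing else in the chronology tolls or restarts the period.

2027-01-23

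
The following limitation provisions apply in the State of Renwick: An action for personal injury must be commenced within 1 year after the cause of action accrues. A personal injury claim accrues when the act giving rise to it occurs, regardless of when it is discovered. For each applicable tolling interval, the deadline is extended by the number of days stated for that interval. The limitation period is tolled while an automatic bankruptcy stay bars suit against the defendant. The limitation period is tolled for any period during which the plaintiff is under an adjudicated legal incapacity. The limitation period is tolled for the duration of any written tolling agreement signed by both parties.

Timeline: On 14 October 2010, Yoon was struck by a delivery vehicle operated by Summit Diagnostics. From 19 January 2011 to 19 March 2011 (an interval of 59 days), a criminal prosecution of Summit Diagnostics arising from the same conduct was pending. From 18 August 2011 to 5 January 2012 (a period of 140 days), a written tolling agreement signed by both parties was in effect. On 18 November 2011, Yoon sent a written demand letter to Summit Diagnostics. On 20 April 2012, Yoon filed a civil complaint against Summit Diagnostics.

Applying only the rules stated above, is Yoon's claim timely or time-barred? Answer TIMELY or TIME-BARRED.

TIME-BARRED

The cause of action accrued on 14 October 2010, the date of the act.
The untolled deadline — 1 year after 14 October 2010 — is 14 October 2011.
The period was tolled for 140 days by the written tolling agreement (18 August 2011 to 5 January 2012), pushing the deadline to 2 March 2012.
Although a criminal prosecution ran from 19 January 2011 to 19 March 2011, the stated rules do not make that a tolling event, so it is disregarded.
Nothing else in the chronology tolls or restarts the period.
The 20 April 2012 filing falls after the 2 March 2012 deadline; the claim is time-barred.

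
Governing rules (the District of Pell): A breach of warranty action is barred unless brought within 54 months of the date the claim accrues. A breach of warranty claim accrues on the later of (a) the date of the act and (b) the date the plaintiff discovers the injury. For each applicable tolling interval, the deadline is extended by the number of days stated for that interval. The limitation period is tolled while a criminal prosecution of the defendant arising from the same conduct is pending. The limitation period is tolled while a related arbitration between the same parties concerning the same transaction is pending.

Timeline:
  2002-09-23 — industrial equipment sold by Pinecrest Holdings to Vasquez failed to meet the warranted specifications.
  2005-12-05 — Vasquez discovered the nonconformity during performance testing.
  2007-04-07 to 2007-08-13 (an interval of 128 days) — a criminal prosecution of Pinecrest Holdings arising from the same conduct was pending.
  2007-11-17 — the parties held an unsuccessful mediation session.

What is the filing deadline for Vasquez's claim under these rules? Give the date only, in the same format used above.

2010-10-11

Because discovery on 2005-12-05 post-dates the 2002-09-23 act, accrual under the later-of rule falls on 2005-12-05.
Adding the 54 months base period to 2005-12-05 gives a deadline of 2010-06-05, before any tolling.
The period was tolled for 128 days by the pending criminal prosecution (2007-04-07 to 2007-08-13), pushing the deadline to 2010-10-11.
The other events in the timeline have no effect on the limitation period under the stated rules.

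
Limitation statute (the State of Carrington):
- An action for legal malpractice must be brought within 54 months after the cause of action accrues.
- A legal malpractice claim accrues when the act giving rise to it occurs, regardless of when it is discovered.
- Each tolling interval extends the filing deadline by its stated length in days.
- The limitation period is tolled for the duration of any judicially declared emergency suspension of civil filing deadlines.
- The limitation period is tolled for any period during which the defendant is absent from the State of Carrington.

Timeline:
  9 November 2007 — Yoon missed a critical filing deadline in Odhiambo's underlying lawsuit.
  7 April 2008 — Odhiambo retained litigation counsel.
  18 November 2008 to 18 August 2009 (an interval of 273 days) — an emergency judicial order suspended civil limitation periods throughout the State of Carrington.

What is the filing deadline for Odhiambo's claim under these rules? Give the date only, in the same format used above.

6 February 2013

The limitation period began to run on 9 November 2007.
54 months from 9 November 2007 is 9 May 2012.
The emergency suspension of filing deadlines from 18 November 2008 to 18 August 2009 tolled the period for 273 days, extending the deadline to 6 February 2013.
The other events in the timeline have no effect on the limitation period under the stated rules.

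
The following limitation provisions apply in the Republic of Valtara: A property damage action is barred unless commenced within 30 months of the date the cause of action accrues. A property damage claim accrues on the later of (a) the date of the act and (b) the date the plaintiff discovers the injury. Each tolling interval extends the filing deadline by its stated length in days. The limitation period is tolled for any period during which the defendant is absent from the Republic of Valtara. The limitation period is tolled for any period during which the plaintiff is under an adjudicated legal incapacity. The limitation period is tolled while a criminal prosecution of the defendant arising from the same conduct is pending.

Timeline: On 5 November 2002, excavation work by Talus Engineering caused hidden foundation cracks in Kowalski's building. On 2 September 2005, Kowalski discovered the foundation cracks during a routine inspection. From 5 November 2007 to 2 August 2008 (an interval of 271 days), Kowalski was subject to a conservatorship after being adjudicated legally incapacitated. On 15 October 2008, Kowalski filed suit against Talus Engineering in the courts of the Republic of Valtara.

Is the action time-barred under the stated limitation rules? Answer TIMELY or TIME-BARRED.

TIMELY

Because discovery on 2 September 2005 post-dates the 5 November 2002 act, accrual under the later-of rule falls on 2 September 2005.
30 months from 2 September 2005 is 2 March 2008.
The plaintiff's legal incapacity from 5 November 2007 to 2 August 2008 tolled the period for 271 days, extending the deadline to 28 November 2008.
Kowalski filed on 15 October 2008, before the 28 November 2008 deadline, so the action is timely.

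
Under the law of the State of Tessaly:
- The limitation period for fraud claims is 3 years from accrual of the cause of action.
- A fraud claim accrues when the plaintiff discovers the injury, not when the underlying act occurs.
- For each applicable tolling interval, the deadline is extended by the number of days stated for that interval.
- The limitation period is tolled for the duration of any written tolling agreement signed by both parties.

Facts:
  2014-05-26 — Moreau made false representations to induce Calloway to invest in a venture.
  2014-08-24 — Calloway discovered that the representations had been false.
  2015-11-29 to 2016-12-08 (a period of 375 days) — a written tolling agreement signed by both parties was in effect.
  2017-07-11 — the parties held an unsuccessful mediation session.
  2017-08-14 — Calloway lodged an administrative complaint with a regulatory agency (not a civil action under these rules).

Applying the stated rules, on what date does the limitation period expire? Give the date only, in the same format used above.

2018-09-03

Under the discovery rule, the claim accrued on 2014-08-24, when Calloway discovered the injury — not on the 2014-05-26 date of the underlying act.
Adding the 3 years base period to 2014-08-24 gives a deadline of 2017-08-24, before any tolling.
Because the written tolling agreement ran from 2015-11-29 to 2016-12-08, the deadline is extended by 375 days to 2018-09-03.
The other events in the timeline have no effect on the limitation period under the stated rules.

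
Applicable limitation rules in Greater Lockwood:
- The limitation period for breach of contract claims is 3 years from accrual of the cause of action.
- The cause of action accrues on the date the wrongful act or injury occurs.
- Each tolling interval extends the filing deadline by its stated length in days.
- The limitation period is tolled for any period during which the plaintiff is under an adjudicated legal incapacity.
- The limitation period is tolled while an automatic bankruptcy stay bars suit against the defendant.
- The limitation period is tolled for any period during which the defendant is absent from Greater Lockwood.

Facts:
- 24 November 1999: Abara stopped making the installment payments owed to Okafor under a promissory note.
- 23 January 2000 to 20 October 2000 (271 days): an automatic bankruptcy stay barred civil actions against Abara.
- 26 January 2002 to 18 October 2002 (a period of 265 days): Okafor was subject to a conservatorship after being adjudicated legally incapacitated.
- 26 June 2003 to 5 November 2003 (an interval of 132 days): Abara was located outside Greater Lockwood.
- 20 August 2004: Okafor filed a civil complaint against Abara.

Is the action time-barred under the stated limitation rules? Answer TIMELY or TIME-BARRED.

The claim accrued on 24 November 1999, when the wrongful act occurred.
3 years from 24 November 1999 is 24 November 2002.
The automatic bankruptcy stay from 23 January 2000 to 20 October 2000 tolled the period for 271 days, extending the deadline to 22 August 2003.
Because the plaintiff's legal incapacity ran from 26 January 2002 to 18 October 2002, the deadline is extended by 265 days to 13 May 2004.
Because the defendant's absence from the jurisdiction ran from 26 June 2003 to 5 November 2003, the deadline is extended by 132 days to 22 September 2004.
The 20 August 2004 filing precedes the 22 September 2004 deadline; the claim is timely.

TIMELY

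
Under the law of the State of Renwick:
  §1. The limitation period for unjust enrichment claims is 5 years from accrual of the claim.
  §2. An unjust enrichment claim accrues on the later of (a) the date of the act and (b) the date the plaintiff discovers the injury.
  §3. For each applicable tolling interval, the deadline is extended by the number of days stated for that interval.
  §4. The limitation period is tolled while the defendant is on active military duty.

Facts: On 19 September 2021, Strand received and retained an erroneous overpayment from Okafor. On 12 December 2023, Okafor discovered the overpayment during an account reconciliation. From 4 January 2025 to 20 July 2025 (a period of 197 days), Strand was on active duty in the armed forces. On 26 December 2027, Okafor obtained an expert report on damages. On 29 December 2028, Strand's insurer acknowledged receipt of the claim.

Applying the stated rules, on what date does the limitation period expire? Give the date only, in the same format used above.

27 June 2029

Because discovery on 12 December 2023 post-dates the 19 September 2021 act, accrual under the later-of rule falls on 12 December 2023.
Adding the 5 years base period to 12 December 2023 gives a deadline of 12 December 2028, before any tolling.
The period was tolled for 197 days by the defendant's active military service (4 January 2025 to 20 July 2025), pushing the deadline to 27 June 2029.
The other events in the timeline have no effect on the limitation period under the stated rules.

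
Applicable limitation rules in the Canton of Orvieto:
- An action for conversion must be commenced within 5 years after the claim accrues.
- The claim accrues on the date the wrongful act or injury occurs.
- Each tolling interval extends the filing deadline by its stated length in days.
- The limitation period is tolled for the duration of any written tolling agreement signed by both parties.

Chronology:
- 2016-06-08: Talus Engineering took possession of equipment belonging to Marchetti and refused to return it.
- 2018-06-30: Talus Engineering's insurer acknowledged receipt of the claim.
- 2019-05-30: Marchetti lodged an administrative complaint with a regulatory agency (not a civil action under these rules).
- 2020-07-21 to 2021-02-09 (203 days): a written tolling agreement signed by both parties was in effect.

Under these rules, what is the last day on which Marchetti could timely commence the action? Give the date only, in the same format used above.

The claim accrued on 2016-06-08, the date of the act.
Adding the 5 years base period to 2016-06-08 gives a deadline of 2021-06-08, before any tolling.
The period was tolled for 203 days by the written tolling agreement (2020-07-21 to 2021-02-09), pushing the deadline to 2021-12-28.
The other events in the timeline have no effect on the limitation period under the stated rules.

2021-12-28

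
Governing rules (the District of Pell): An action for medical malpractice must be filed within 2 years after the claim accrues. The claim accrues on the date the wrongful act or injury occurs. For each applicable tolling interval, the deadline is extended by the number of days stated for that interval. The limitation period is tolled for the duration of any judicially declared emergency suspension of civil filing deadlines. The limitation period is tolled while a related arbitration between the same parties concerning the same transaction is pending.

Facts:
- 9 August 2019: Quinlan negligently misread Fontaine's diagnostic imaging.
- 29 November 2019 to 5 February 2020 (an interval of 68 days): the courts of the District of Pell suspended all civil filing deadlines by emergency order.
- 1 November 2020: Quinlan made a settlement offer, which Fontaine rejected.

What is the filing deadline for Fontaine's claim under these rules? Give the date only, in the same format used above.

The claim accrued on 9 August 2019, when the wrongful act occurred.
Adding the 2 years base period to 9 August 2019 gives a deadline of 9 August 2021, before any tolling.
The period was tolled for 68 days by the emergency suspension of filing deadlines (29 November 2019 to 5 February 2020), pushing the deadline to 16 October 2021.
Nothing else in the chronology tolls or restarts the period.

16 October 2021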